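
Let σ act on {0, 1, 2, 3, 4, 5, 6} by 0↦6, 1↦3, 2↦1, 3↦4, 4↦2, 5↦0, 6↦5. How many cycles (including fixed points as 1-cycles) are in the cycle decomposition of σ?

Cycle decomposition: (0 6 5) (1 3 4 2).
2 cycles.

2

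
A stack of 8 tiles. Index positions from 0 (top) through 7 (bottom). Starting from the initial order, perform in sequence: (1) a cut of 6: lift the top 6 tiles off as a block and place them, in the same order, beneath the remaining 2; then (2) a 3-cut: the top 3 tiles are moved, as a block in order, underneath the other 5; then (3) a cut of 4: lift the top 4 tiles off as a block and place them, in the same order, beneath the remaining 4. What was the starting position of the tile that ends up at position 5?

Undo the operations in reverse order, starting from position 5:
  undo op 3 (cut 4): 5 ← 1
  undo op 2 (cut 3): 1 ← 4
  undo op 1 (cut 6): 4 ← 2
So the tile at position 5 came from original position 2.

2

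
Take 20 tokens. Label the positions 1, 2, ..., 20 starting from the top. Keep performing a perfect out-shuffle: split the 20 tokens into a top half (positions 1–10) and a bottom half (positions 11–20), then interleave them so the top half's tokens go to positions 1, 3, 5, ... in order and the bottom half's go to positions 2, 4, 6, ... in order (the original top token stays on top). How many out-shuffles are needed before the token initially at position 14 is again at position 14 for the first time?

18

Follow position 14 under repeated out-shuffles:
14 → 8 → 15 → 10 → 19 → 18 → 16 → 12 → 4 → 7 → 13 → 6 → 11 → 2 → 3 → 5 → 9 → 17 → 14
It first returns after 18 out-shuffles.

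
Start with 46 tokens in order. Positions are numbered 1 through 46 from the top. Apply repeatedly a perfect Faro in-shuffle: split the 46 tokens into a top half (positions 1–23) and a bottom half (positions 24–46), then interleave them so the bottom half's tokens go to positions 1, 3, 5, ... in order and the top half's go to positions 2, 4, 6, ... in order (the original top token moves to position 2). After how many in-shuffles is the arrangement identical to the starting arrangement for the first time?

The in-shuffle permutes the 46 positions with cycle lengths [23, 23].
Every token is home exactly when every cycle has completed a whole number of laps, i.e. after lcm(23) = 23 in-shuffles.

23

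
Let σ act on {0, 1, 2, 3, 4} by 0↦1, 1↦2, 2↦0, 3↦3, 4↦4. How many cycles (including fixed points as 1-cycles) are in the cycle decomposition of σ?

Cycle decomposition: (0 1 2) (3) (4).
3 cycles.

3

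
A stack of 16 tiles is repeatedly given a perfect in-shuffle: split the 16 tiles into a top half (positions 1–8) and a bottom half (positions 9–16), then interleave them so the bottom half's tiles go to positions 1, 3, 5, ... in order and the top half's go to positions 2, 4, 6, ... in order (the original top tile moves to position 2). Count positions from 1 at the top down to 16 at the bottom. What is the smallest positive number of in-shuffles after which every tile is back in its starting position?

8

The in-shuffle permutes the 16 positions with cycle lengths [8, 8].
Every tile is home exactly when every cycle has completed a whole number of laps, i.e. after lcm(8) = 8 in-shuffles.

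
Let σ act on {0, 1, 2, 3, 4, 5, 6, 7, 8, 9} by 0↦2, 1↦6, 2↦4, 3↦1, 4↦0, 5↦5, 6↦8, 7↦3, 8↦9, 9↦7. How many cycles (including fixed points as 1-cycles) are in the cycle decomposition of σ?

Cycle decomposition: (0 2 4) (1 6 8 9 7 3) (5).
3 cycles.

3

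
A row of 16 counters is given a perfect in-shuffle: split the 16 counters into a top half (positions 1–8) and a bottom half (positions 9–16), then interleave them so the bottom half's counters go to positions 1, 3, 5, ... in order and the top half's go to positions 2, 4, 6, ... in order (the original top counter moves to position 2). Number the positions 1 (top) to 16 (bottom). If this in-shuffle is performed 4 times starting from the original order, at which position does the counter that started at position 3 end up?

Track the counter's position through each in-shuffle:
3 → 6 → 12 → 7 → 14

14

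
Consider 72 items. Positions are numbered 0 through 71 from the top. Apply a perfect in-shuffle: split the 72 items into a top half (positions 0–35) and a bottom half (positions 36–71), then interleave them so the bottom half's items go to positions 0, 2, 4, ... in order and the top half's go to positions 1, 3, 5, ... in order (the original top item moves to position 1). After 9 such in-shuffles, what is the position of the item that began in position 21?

Track the item's position through each in-shuffle:
21 → 43 → 14 → 29 → 59 → 46 → 20 → 41 → 10 → 21

21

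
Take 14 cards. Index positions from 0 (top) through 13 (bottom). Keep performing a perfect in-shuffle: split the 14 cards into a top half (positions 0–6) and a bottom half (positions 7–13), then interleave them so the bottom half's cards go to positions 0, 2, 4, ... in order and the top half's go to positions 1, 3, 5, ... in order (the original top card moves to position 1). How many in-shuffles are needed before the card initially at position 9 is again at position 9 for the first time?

2

Follow position 9 under repeated in-shuffles:
9 → 4 → 9
It first returns after 2 in-shuffles.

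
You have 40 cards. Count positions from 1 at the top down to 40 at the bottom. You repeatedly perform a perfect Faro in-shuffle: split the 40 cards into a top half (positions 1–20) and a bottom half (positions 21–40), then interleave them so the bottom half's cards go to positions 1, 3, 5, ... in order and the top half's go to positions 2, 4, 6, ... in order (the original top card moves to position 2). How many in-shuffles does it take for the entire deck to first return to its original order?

The in-shuffle permutes the 40 positions with cycle lengths [20, 20].
Every card is home exactly when every cycle has completed a whole number of laps, i.e. after lcm(20) = 20 in-shuffles.

20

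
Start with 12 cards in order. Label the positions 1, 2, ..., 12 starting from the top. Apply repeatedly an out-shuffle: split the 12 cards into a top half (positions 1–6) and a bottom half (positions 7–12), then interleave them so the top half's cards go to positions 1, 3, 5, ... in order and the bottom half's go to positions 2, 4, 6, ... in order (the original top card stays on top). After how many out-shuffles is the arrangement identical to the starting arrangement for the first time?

10

The out-shuffle permutes the 12 positions with cycle lengths [1, 1, 10].
Every card is home exactly when every cycle has completed a whole number of laps, i.e. after lcm(1, 10) = 10 out-shuffles.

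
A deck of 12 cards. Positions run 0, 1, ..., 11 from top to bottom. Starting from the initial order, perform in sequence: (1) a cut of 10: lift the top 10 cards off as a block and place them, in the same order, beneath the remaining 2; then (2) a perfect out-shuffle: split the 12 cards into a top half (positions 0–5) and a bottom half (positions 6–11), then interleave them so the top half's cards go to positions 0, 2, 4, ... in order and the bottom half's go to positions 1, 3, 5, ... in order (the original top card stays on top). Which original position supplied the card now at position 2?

11

Undo the operations in reverse order, starting from position 2:
  undo op 2 (out-shuffle, from top half): 2 ← 1
  undo op 1 (cut 10): 1 ← 11
So the card at position 2 came from original position 11.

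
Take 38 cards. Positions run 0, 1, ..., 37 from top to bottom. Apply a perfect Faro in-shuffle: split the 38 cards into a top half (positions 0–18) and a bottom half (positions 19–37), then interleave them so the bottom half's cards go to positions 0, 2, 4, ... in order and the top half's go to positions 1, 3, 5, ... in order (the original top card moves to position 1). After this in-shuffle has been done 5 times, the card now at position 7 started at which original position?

Work backwards from position 7, undoing one in-shuffle at a time:
7 ← 3 ← 1 ← 0 ← 19 ← 9
So the card now at position 7 started at position 9.

9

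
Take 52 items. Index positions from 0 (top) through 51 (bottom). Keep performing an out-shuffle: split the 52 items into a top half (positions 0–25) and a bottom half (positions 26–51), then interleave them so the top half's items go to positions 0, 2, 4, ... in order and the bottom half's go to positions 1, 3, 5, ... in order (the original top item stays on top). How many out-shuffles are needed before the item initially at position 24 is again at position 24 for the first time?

8

Follow position 24 under repeated out-shuffles:
24 → 48 → 45 → 39 → 27 → 3 → 6 → 12 → 24
It first returns after 8 out-shuffles.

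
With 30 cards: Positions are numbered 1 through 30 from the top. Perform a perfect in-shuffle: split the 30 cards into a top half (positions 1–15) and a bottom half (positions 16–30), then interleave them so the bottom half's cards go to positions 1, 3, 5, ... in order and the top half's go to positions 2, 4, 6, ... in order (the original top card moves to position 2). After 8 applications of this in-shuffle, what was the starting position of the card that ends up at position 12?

Work backwards from position 12, undoing one in-shuffle at a time:
12 ← 6 ← 3 ← 17 ← 24 ← 12 ← 6 ← 3 ← 17
So the card now at position 12 started at position 17.

17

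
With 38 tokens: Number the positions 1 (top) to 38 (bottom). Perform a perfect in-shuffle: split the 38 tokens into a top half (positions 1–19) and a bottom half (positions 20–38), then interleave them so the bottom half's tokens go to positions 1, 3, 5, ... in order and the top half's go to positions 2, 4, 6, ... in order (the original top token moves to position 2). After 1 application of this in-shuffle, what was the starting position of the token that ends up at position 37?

Work backwards from position 37, undoing one in-shuffle at a time:
37 ← 38
So the token now at position 37 started at position 38.

38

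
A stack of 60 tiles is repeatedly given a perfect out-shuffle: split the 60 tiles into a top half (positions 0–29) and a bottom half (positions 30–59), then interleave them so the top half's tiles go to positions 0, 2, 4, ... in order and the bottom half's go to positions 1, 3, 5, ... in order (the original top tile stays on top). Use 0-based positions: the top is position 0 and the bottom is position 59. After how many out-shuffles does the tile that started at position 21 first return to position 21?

Follow position 21 under repeated out-shuffles:
21 → 42 → 25 → 50 → 41 → 23 → 46 → 33 → ... → 21 (length 58)
It first returns after 58 out-shuffles.

58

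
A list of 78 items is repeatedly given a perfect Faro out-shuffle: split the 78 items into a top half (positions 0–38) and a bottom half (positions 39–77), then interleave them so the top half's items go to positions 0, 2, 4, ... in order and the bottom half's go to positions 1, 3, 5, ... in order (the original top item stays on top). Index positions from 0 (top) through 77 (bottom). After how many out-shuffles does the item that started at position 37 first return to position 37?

Follow position 37 under repeated out-shuffles:
37 → 74 → 71 → 65 → 53 → 29 → 58 → 39 → ... → 37 (length 30)
It first returns after 30 out-shuffles.

30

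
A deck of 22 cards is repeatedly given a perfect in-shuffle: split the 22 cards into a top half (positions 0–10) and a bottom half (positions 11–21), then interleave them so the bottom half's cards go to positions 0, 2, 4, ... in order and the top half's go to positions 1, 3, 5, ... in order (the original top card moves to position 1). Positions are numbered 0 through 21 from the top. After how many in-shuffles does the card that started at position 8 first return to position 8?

Follow position 8 under repeated in-shuffles:
8 → 17 → 12 → 2 → 5 → 11 → 0 → 1 → 3 → 7 → 15 → 8
It first returns after 11 in-shuffles.

11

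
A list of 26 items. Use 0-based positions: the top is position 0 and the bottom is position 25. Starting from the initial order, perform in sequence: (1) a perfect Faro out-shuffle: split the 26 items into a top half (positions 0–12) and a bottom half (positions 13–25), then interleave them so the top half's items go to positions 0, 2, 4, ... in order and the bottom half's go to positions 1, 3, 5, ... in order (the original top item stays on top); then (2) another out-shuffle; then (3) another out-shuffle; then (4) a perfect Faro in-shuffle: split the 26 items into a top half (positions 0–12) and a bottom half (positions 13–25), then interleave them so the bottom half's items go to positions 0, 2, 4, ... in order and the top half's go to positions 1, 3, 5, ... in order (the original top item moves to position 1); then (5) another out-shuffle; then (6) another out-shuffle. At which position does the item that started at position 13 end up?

11

Track the item from position 13 forward through each operation:
  after op 1 (out-shuffle): 13 → 1
  after op 2 (out-shuffle): 1 → 2
  after op 3 (out-shuffle): 2 → 4
  after op 4 (in-shuffle): 4 → 9
  after op 5 (out-shuffle): 9 → 18
  after op 6 (out-shuffle): 18 → 11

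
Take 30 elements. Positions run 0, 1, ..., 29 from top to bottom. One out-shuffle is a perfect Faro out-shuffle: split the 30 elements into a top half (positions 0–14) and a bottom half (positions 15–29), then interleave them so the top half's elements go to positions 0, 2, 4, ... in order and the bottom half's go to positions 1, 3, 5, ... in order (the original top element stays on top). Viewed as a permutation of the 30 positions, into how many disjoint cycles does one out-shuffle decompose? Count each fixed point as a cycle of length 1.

Trace each unvisited position around until it returns:
(0) (1 2 4 8 16 3 ... len 28) (29)
3 cycles in total.

3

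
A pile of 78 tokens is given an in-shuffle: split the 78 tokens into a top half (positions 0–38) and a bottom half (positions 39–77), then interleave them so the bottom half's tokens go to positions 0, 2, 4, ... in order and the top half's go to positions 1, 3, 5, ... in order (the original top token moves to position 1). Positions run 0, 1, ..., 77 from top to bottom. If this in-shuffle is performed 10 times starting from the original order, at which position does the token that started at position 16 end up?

27

Track the token's position through each in-shuffle:
16 → 33 → 67 → 56 → 34 → 69 → 60 → 42 → 6 → 13 → 27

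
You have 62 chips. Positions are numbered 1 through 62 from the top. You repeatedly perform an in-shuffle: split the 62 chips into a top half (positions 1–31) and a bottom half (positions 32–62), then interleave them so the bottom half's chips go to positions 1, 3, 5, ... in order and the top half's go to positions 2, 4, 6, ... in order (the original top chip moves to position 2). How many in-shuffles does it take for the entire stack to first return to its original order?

6

The in-shuffle permutes the 62 positions with cycle lengths [2, 3, 3, 6, 6, 6, 6, 6, 6, 6, 6, 6].
Every chip is home exactly when every cycle has completed a whole number of laps, i.e. after lcm(2, 3, 6) = 6 in-shuffles.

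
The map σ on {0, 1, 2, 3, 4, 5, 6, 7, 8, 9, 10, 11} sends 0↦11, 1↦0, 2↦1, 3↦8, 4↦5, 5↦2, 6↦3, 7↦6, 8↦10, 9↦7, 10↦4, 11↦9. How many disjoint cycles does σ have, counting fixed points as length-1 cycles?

1

Cycle decomposition: (0 11 9 7 6 3 8 10 4 5 2 1).
1 cycle.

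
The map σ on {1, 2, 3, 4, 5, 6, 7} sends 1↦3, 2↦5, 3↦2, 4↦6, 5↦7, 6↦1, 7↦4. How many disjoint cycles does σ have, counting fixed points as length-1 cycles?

Cycle decomposition: (1 3 2 5 7 4 6).
1 cycle.

1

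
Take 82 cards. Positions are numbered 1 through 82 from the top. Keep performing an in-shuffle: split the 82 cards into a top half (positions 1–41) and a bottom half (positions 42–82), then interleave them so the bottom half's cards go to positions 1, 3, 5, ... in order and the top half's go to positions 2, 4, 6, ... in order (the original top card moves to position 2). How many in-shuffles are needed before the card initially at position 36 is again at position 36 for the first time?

82

Follow position 36 under repeated in-shuffles:
36 → 72 → 61 → 39 → 78 → 73 → 63 → 43 → ... → 36 (length 82)
It first returns after 82 in-shuffles.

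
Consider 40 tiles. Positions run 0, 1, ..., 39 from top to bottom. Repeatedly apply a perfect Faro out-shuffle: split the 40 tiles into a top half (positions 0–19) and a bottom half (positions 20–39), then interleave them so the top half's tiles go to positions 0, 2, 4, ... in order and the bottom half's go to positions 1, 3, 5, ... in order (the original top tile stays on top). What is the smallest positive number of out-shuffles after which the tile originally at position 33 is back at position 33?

Follow position 33 under repeated out-shuffles:
33 → 27 → 15 → 30 → 21 → 3 → 6 → 12 → 24 → 9 → 18 → 36 → 33
It first returns after 12 out-shuffles.

12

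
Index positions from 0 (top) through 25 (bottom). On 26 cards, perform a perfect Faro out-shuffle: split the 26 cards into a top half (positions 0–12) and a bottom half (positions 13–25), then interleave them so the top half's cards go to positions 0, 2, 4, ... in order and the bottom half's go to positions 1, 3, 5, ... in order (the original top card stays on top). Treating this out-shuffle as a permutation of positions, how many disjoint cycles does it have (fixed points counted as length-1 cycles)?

Trace each unvisited position around until it returns:
(0) (1 2 4 8 16 7 ... len 20) (5 10 20 15) (25)
4 cycles in total.

4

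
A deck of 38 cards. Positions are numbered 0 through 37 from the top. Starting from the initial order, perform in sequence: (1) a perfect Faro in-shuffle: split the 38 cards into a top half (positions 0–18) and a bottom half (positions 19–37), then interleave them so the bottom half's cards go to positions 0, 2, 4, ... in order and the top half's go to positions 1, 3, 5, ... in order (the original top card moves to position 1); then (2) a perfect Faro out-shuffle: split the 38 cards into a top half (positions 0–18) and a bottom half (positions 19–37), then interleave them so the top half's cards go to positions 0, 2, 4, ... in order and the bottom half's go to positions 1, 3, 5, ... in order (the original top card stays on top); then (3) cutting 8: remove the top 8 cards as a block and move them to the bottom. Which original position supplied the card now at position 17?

15

Undo the operations in reverse order, starting from position 17:
  undo op 3 (cut 8): 17 ← 25
  undo op 2 (out-shuffle, from bottom half): 25 ← 31
  undo op 1 (in-shuffle, from top half): 31 ← 15
So the card at position 17 came from original position 15.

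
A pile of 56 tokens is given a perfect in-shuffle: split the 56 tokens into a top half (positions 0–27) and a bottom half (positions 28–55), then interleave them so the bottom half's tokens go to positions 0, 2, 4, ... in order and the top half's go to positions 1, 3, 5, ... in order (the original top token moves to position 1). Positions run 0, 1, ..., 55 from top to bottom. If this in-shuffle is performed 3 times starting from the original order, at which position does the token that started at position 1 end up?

Track the token's position through each in-shuffle:
1 → 3 → 7 → 15

15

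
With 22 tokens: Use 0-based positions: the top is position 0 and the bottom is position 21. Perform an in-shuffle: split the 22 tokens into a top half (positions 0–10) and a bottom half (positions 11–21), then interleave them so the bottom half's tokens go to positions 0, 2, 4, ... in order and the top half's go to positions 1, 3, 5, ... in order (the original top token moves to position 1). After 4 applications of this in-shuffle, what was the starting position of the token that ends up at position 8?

1

Work backwards from position 8, undoing one in-shuffle at a time:
8 ← 15 ← 7 ← 3 ← 1
So the token now at position 8 started at position 1.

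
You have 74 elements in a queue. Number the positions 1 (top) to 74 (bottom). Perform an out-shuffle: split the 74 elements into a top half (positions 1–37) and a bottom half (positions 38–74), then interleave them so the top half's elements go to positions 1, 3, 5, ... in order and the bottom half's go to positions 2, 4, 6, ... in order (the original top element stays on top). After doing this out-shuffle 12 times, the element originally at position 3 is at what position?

Track the element's position through each out-shuffle:
3 → 5 → 9 → 17 → 33 → 65 → 56 → 38 → 2 → 3 → 5 → 9 → 17

17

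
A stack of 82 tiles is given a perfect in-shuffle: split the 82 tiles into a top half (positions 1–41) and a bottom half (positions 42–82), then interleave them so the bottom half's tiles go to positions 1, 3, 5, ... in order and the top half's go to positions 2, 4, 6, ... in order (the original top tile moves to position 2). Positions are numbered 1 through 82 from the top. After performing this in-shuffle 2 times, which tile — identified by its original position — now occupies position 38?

51

Work backwards from position 38, undoing one in-shuffle at a time:
38 ← 19 ← 51
So the tile now at position 38 started at position 51.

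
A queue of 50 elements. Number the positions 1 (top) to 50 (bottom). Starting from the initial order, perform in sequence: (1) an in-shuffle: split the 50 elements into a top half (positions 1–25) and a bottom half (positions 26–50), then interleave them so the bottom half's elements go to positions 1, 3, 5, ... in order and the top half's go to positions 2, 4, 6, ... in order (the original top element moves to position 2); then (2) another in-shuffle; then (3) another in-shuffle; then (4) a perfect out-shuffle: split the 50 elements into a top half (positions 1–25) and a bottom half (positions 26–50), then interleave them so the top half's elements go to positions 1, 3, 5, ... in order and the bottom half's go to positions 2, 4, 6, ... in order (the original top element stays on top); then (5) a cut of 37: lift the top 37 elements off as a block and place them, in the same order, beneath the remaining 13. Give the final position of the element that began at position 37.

Track the element from position 37 forward through each operation:
  after op 1 (in-shuffle): 37 → 23
  after op 2 (in-shuffle): 23 → 46
  after op 3 (in-shuffle): 46 → 41
  after op 4 (out-shuffle): 41 → 32
  after op 5 (cut 37): 32 → 45

45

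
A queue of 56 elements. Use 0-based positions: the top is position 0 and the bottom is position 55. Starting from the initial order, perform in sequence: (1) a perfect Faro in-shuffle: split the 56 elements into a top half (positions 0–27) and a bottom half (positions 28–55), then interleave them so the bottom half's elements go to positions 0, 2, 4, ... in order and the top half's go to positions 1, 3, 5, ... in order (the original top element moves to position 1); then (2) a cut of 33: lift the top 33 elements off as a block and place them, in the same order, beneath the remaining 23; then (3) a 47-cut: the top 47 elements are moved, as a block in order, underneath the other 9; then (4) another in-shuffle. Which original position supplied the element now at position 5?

Undo the operations in reverse order, starting from position 5:
  undo op 4 (in-shuffle, from top half): 5 ← 2
  undo op 3 (cut 47): 2 ← 49
  undo op 2 (cut 33): 49 ← 26
  undo op 1 (in-shuffle, from bottom half): 26 ← 41
So the element at position 5 came from original position 41.

41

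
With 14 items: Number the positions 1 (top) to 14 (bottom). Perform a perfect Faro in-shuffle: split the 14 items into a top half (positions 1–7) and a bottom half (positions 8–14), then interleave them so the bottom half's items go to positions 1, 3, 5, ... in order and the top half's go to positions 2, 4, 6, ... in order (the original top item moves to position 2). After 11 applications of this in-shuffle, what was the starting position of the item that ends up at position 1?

2

Work backwards from position 1, undoing one in-shuffle at a time:
1 ← 8 ← 4 ← 2 ← 1 ← 8 ← 4 ← 2 ← 1 ← 8 ← 4 ← 2
So the item now at position 1 started at position 2.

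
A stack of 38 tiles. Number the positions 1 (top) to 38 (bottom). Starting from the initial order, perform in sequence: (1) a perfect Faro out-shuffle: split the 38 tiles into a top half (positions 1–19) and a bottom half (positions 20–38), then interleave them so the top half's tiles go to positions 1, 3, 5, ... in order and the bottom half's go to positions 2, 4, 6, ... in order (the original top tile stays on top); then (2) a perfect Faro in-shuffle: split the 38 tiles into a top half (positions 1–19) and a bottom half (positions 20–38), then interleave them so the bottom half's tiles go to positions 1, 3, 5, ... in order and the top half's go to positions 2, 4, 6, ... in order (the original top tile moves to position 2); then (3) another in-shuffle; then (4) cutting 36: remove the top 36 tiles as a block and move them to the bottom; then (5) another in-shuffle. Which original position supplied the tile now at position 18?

16

Undo the operations in reverse order, starting from position 18:
  undo op 5 (in-shuffle, from top half): 18 ← 9
  undo op 4 (cut 36): 9 ← 7
  undo op 3 (in-shuffle, from bottom half): 7 ← 23
  undo op 2 (in-shuffle, from bottom half): 23 ← 31
  undo op 1 (out-shuffle, from top half): 31 ← 16
So the tile at position 18 came from original position 16.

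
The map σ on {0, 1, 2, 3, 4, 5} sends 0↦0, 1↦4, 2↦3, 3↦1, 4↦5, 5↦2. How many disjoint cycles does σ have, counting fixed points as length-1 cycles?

Cycle decomposition: (0) (1 4 5 2 3).
2 cycles.

2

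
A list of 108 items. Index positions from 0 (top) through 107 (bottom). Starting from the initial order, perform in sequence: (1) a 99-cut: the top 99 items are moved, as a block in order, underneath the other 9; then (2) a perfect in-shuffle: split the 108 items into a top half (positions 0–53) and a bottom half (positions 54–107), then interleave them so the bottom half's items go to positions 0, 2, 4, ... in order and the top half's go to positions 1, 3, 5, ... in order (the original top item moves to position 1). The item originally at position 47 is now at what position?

Track the item from position 47 forward through each operation:
  after op 1 (cut 99): 47 → 56
  after op 2 (in-shuffle): 56 → 4

4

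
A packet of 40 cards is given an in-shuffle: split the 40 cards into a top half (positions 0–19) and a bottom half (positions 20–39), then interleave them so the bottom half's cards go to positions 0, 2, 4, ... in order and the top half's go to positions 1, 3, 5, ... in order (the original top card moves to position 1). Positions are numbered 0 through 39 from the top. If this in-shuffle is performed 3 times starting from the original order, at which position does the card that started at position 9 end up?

38

Track the card's position through each in-shuffle:
9 → 19 → 39 → 38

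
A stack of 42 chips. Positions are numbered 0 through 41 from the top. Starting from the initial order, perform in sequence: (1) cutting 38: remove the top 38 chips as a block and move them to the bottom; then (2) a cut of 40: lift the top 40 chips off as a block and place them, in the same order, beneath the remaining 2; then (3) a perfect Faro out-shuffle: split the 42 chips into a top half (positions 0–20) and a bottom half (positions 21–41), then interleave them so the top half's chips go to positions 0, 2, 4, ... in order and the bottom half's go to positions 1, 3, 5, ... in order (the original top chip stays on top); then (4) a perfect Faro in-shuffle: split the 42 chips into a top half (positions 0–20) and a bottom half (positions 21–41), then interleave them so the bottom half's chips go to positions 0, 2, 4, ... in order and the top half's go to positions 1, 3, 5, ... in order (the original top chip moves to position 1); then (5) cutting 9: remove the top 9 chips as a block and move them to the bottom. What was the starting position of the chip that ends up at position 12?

41

Undo the operations in reverse order, starting from position 12:
  undo op 5 (cut 9): 12 ← 21
  undo op 4 (in-shuffle, from top half): 21 ← 10
  undo op 3 (out-shuffle, from top half): 10 ← 5
  undo op 2 (cut 40): 5 ← 3
  undo op 1 (cut 38): 3 ← 41
So the chip at position 12 came from original position 41.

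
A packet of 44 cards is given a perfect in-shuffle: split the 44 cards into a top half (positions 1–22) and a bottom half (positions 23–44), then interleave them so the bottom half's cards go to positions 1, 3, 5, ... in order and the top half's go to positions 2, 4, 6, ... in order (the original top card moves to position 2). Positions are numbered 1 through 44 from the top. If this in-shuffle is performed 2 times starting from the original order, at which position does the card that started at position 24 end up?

Track the card's position through each in-shuffle:
24 → 3 → 6

6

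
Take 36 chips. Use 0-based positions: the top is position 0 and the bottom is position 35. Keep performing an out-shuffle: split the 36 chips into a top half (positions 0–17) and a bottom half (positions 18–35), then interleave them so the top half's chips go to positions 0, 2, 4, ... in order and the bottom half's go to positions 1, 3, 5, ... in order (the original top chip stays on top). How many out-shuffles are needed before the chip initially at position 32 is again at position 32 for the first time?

Follow position 32 under repeated out-shuffles:
32 → 29 → 23 → 11 → 22 → 9 → 18 → 1 → 2 → 4 → 8 → 16 → 32
It first returns after 12 out-shuffles.

12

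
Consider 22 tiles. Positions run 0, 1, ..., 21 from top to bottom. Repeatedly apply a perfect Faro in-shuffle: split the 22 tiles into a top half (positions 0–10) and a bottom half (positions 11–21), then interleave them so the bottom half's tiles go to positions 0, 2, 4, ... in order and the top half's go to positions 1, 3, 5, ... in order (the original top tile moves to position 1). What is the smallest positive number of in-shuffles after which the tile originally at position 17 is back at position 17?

11

Follow position 17 under repeated in-shuffles:
17 → 12 → 2 → 5 → 11 → 0 → 1 → 3 → 7 → 15 → 8 → 17
It first returns after 11 in-shuffles.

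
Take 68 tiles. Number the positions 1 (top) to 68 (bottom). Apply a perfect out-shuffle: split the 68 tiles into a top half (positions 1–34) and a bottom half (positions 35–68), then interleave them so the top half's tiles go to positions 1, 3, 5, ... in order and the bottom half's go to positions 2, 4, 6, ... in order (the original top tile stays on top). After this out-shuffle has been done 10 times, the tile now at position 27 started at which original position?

20

Work backwards from position 27, undoing one out-shuffle at a time:
27 ← 14 ← 41 ← 21 ← 11 ← 6 ← 37 ← 19 ← 10 ← 39 ← 20
So the tile now at position 27 started at position 20.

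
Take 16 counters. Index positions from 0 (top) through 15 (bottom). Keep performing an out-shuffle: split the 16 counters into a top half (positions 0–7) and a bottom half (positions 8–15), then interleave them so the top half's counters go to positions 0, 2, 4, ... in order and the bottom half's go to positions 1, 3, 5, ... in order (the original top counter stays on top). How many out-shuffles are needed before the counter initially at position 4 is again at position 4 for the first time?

Follow position 4 under repeated out-shuffles:
4 → 8 → 1 → 2 → 4
It first returns after 4 out-shuffles.

4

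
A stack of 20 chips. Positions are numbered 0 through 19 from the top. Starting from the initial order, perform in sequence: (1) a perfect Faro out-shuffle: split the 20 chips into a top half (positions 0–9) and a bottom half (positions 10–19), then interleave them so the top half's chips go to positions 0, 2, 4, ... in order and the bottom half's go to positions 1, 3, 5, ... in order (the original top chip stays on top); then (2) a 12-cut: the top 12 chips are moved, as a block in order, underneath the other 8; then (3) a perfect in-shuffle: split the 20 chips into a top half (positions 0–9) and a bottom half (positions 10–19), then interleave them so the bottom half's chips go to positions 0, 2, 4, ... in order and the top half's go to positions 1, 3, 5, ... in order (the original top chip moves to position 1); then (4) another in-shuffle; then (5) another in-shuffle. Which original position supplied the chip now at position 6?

12

Undo the operations in reverse order, starting from position 6:
  undo op 5 (in-shuffle, from bottom half): 6 ← 13
  undo op 4 (in-shuffle, from top half): 13 ← 6
  undo op 3 (in-shuffle, from bottom half): 6 ← 13
  undo op 2 (cut 12): 13 ← 5
  undo op 1 (out-shuffle, from bottom half): 5 ← 12
So the chip at position 6 came from original position 12.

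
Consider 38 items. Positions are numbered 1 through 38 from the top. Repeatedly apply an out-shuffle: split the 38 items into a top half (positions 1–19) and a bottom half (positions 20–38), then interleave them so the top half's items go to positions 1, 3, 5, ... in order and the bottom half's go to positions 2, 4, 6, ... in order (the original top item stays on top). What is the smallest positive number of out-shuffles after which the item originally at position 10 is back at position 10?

Follow position 10 under repeated out-shuffles:
10 → 19 → 37 → 36 → 34 → 30 → 22 → 6 → ... → 10 (length 36)
It first returns after 36 out-shuffles.

36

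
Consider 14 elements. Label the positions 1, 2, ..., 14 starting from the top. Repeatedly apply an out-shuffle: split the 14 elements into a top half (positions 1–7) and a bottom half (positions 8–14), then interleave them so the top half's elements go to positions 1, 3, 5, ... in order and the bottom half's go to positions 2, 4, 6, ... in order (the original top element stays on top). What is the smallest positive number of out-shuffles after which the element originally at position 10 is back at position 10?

12

Follow position 10 under repeated out-shuffles:
10 → 6 → 11 → 8 → 2 → 3 → 5 → 9 → 4 → 7 → 13 → 12 → 10
It first returns after 12 out-shuffles.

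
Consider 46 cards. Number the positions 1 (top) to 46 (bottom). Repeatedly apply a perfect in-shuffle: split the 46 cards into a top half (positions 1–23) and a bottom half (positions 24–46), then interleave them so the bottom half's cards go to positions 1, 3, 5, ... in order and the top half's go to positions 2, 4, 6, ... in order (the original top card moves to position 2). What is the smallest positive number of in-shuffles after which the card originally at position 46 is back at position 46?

23

Follow position 46 under repeated in-shuffles:
46 → 45 → 43 → 39 → 31 → 15 → 30 → 13 → ... → 46 (length 23)
It first returns after 23 in-shuffles.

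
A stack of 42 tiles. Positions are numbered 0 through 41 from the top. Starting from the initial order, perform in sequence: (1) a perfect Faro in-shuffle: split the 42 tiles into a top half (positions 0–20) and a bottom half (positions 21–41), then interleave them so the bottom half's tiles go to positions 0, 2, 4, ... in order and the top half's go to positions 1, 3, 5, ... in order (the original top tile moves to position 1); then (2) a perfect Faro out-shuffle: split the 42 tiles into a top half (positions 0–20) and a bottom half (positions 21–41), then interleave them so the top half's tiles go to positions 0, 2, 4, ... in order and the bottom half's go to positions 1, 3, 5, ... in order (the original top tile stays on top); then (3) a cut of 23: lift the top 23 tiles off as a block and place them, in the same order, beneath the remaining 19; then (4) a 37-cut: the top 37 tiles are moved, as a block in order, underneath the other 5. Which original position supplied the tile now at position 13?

39

Undo the operations in reverse order, starting from position 13:
  undo op 4 (cut 37): 13 ← 8
  undo op 3 (cut 23): 8 ← 31
  undo op 2 (out-shuffle, from bottom half): 31 ← 36
  undo op 1 (in-shuffle, from bottom half): 36 ← 39
So the tile at position 13 came from original position 39.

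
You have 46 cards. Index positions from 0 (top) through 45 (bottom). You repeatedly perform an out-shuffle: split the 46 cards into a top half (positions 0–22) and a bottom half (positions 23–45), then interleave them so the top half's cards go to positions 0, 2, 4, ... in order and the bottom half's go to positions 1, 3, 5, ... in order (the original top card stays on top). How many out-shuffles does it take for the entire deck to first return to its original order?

The out-shuffle permutes the 46 positions with cycle lengths [1, 1, 2, 4, 4, 4, 6, 12, 12].
Every card is home exactly when every cycle has completed a whole number of laps, i.e. after lcm(1, 2, 4, 6, 12) = 12 out-shuffles.

12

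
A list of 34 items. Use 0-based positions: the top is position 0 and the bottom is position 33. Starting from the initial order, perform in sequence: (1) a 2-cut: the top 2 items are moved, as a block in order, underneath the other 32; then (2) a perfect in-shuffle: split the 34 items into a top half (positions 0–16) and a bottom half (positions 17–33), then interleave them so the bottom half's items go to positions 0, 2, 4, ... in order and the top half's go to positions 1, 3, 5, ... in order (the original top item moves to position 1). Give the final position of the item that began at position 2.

1

Track the item from position 2 forward through each operation:
  after op 1 (cut 2): 2 → 0
  after op 2 (in-shuffle): 0 → 1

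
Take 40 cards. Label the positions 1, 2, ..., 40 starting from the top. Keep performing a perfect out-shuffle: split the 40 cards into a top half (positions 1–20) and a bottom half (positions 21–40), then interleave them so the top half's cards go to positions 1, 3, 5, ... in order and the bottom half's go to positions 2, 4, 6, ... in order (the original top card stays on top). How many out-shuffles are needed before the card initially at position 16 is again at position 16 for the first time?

12

Follow position 16 under repeated out-shuffles:
16 → 31 → 22 → 4 → 7 → 13 → 25 → 10 → 19 → 37 → 34 → 28 → 16
It first returns after 12 out-shuffles.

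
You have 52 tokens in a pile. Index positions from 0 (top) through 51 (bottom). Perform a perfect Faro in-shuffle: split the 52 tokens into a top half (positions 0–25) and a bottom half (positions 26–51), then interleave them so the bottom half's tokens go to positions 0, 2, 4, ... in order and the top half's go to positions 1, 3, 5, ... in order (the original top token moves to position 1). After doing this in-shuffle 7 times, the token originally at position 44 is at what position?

35

Track the token's position through each in-shuffle:
44 → 36 → 20 → 41 → 30 → 8 → 17 → 35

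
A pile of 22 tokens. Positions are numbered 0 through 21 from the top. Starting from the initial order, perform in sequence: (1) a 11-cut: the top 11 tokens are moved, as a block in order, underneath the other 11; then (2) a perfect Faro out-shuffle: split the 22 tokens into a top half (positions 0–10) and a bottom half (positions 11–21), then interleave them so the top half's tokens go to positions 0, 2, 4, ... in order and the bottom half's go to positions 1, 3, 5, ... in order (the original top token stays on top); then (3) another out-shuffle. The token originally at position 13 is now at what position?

Track the token from position 13 forward through each operation:
  after op 1 (cut 11): 13 → 2
  after op 2 (out-shuffle): 2 → 4
  after op 3 (out-shuffle): 4 → 8

8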